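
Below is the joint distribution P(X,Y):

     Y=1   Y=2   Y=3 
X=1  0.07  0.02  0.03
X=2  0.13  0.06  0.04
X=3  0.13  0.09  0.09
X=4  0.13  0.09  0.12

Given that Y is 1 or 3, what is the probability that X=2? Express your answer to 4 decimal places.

P(Y=1) = 0.07 + 0.13 + 0.13 + 0.13 = 0.46.
P(Y=3) = 0.03 + 0.04 + 0.09 + 0.12 = 0.28.
P(Y ∈ {1, 3}) = 0.46 + 0.28 = 0.74; P(X=2, Y ∈ {1, 3}) = 0.13 + 0.04 = 0.17.
P(X=2 | Y ∈ {1, 3}) = 0.17/0.74 = 0.2297.

0.2297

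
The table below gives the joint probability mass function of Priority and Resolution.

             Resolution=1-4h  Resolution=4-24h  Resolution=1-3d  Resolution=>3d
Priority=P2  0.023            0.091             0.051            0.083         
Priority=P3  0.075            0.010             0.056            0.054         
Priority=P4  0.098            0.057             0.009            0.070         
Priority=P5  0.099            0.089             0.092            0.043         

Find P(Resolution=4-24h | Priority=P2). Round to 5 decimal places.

P(Priority=P2) = 0.023 + 0.091 + 0.051 + 0.083 = 0.248.
P(Resolution=4-24h | Priority=P2) = 0.091/0.248 = 0.36694.

0.36694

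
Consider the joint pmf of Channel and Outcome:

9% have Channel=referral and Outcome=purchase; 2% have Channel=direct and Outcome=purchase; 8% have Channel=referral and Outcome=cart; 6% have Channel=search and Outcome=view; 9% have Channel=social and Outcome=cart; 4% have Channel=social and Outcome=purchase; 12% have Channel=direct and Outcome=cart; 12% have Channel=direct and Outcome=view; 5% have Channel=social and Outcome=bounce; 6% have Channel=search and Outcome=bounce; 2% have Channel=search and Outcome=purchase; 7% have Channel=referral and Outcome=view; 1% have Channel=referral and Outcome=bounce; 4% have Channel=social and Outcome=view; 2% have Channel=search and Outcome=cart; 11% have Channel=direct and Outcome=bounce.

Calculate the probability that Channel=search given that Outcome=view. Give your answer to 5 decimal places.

P(Outcome=view) = 0.06 + 0.04 + 0.12 + 0.07 = 0.29.
P(Channel=search | Outcome=view) = 0.06/0.29 = 0.20690.

0.20690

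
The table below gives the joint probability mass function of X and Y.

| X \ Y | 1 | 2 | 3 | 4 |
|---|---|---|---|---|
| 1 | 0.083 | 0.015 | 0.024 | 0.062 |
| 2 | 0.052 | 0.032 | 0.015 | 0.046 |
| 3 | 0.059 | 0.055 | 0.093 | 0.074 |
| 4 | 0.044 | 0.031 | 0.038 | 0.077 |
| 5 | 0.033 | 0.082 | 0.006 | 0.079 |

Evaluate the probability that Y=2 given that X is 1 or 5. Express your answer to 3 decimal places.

0.253

P(X=1) = 0.083 + 0.015 + 0.024 + 0.062 = 0.184.
P(X=5) = 0.033 + 0.082 + 0.006 + 0.079 = 0.200.
P(X ∈ {1, 5}) = 0.184 + 0.200 = 0.384; P(Y=2, X ∈ {1, 5}) = 0.015 + 0.082 = 0.097.
P(Y=2 | X ∈ {1, 5}) = 0.097/0.384 = 0.253.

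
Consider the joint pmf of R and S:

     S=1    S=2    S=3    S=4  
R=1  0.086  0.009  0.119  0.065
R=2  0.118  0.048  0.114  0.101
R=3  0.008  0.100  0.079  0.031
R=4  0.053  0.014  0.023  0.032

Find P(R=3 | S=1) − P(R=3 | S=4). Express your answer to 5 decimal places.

-0.10518

P(S=1) = 0.086 + 0.118 + 0.008 + 0.053 = 0.265; P(R=3 | S=1) = 0.008/0.265 = 0.030189.
P(S=4) = 0.065 + 0.101 + 0.031 + 0.032 = 0.229; P(R=3 | S=4) = 0.031/0.229 = 0.135371.
Difference = -0.10518.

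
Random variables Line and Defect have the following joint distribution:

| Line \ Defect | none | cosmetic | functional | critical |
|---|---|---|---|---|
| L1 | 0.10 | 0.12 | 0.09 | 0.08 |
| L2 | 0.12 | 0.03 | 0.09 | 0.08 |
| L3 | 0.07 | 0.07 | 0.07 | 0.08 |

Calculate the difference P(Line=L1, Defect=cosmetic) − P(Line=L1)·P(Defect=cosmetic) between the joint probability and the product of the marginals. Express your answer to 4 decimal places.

P(Line=L1) = 0.10 + 0.12 + 0.09 + 0.08 = 0.39.
P(Defect=cosmetic) = 0.12 + 0.03 + 0.07 = 0.22.
P(Line=L1, Defect=cosmetic) − P(Line=L1)P(Defect=cosmetic) = 0.12 − 0.39×0.22 = 0.0342.

0.0342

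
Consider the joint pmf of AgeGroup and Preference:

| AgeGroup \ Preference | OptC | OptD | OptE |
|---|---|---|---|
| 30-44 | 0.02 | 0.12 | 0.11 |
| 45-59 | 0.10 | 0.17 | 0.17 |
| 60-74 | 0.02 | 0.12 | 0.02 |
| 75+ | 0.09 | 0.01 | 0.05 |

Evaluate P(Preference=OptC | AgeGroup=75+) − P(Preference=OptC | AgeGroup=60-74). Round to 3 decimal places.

0.475

P(AgeGroup=75+) = 0.09 + 0.01 + 0.05 = 0.15; P(Preference=OptC | AgeGroup=75+) = 0.09/0.15 = 0.6000.
P(AgeGroup=60-74) = 0.02 + 0.12 + 0.02 = 0.16; P(Preference=OptC | AgeGroup=60-74) = 0.02/0.16 = 0.1250.
Difference = 0.475.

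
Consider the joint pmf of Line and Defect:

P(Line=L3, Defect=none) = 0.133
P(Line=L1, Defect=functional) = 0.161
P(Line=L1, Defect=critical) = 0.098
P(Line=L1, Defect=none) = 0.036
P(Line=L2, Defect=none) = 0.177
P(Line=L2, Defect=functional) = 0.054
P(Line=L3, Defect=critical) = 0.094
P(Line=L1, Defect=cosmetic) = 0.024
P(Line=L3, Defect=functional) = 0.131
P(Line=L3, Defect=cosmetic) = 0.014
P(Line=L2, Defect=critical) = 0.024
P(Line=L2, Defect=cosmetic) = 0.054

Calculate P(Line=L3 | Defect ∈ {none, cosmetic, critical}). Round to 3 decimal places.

0.369

P(Defect=none) = 0.036 + 0.177 + 0.133 = 0.346.
P(Defect=cosmetic) = 0.024 + 0.054 + 0.014 = 0.092.
P(Defect=critical) = 0.098 + 0.024 + 0.094 = 0.216.
P(Defect ∈ {none, cosmetic, critical}) = 0.346 + 0.092 + 0.216 = 0.654; P(Line=L3, Defect ∈ {none, cosmetic, critical}) = 0.133 + 0.014 + 0.094 = 0.241.
P(Line=L3 | Defect ∈ {none, cosmetic, critical}) = 0.241/0.654 = 0.369.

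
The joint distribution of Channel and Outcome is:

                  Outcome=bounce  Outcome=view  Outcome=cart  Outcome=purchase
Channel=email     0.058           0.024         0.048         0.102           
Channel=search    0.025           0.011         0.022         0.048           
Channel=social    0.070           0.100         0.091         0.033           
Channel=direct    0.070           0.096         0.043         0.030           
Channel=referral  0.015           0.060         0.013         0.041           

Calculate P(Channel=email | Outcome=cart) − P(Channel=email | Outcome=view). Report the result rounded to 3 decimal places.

0.139

P(Outcome=cart) = 0.048 + 0.022 + 0.091 + 0.043 + 0.013 = 0.217; P(Channel=email | Outcome=cart) = 0.048/0.217 = 0.2212.
P(Outcome=view) = 0.024 + 0.011 + 0.100 + 0.096 + 0.060 = 0.291; P(Channel=email | Outcome=view) = 0.024/0.291 = 0.0825.
Difference = 0.139.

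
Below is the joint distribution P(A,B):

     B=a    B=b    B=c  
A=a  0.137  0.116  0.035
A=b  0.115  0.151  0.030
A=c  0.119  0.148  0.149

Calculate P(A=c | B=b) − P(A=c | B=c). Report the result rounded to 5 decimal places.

-0.33964

P(B=b) = 0.116 + 0.151 + 0.148 = 0.415; P(A=c | B=b) = 0.148/0.415 = 0.356627.
P(B=c) = 0.035 + 0.030 + 0.149 = 0.214; P(A=c | B=c) = 0.149/0.214 = 0.696262.
Difference = -0.33964.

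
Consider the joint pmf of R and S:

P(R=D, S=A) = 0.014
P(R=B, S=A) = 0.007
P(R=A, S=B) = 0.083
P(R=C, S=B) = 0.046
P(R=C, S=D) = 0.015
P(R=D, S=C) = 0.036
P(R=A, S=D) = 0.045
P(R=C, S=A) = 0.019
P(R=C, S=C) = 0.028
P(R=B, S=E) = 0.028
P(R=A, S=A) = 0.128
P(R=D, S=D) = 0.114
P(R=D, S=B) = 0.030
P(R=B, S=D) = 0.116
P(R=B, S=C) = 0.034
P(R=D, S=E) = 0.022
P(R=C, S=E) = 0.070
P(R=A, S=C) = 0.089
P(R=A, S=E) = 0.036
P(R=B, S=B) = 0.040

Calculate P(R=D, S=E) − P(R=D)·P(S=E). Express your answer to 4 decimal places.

-0.0117

P(R=D) = 0.014 + 0.030 + 0.036 + 0.114 + 0.022 = 0.216.
P(S=E) = 0.036 + 0.028 + 0.070 + 0.022 = 0.156.
P(R=D, S=E) − P(R=D)P(S=E) = 0.022 − 0.216×0.156 = -0.0117.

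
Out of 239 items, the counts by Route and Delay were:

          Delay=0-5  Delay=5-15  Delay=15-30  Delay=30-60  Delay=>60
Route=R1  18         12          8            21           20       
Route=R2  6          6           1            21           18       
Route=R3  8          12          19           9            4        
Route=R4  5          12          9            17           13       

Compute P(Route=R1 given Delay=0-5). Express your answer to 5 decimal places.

Total with Delay=0-5: 18 + 6 + 8 + 5 = 37.
P(Route=R1 | Delay=0-5) = 18/37 = 0.48649.

0.48649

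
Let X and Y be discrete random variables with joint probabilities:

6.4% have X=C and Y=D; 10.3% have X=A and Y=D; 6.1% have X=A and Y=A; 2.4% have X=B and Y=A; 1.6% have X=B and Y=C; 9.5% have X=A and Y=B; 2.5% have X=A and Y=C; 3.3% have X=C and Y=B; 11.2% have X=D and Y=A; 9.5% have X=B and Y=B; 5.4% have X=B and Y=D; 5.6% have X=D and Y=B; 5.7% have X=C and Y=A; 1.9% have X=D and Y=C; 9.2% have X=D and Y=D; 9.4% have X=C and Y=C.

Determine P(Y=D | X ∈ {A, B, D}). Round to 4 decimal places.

0.3311

P(X=A) = 0.061 + 0.095 + 0.025 + 0.103 = 0.284.
P(X=B) = 0.024 + 0.095 + 0.016 + 0.054 = 0.189.
P(X=D) = 0.112 + 0.056 + 0.019 + 0.092 = 0.279.
P(X ∈ {A, B, D}) = 0.284 + 0.189 + 0.279 = 0.752; P(Y=D, X ∈ {A, B, D}) = 0.103 + 0.054 + 0.092 = 0.249.
P(Y=D | X ∈ {A, B, D}) = 0.249/0.752 = 0.3311.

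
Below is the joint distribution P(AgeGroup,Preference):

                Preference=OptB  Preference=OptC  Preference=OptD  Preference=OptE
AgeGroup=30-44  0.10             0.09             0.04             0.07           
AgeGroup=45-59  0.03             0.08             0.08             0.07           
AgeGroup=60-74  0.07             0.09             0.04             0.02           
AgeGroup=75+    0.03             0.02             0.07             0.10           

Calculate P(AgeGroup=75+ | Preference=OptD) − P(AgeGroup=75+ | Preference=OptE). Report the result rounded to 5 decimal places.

P(Preference=OptD) = 0.04 + 0.08 + 0.04 + 0.07 = 0.23; P(AgeGroup=75+ | Preference=OptD) = 0.07/0.23 = 0.304348.
P(Preference=OptE) = 0.07 + 0.07 + 0.02 + 0.10 = 0.26; P(AgeGroup=75+ | Preference=OptE) = 0.10/0.26 = 0.384615.
Difference = -0.08027.

-0.08027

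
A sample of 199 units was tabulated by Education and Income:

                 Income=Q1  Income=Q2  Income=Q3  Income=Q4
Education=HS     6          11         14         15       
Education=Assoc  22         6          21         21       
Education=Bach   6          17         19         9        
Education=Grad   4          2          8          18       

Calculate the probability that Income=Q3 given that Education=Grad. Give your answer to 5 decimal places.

0.25000

Total with Education=Grad: 4 + 2 + 8 + 18 = 32.
P(Income=Q3 | Education=Grad) = 8/32 = 0.25000.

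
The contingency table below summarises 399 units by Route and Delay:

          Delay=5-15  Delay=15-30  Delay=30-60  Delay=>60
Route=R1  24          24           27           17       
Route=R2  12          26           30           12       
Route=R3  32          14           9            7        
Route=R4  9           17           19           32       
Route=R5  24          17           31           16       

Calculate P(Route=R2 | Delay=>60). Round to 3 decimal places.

0.143

Total with Delay=>60: 17 + 12 + 7 + 32 + 16 = 84.
P(Route=R2 | Delay=>60) = 12/84 = 0.143.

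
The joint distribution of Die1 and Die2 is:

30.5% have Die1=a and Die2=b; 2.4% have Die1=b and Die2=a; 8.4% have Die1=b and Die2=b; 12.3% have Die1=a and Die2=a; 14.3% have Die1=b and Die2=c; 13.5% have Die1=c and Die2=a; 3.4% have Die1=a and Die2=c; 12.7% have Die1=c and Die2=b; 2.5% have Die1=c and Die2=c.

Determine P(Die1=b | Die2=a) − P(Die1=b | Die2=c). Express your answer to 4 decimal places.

P(Die2=a) = 0.123 + 0.024 + 0.135 = 0.282; P(Die1=b | Die2=a) = 0.024/0.282 = 0.08511.
P(Die2=c) = 0.034 + 0.143 + 0.025 = 0.202; P(Die1=b | Die2=c) = 0.143/0.202 = 0.70792.
Difference = -0.6228.

-0.6228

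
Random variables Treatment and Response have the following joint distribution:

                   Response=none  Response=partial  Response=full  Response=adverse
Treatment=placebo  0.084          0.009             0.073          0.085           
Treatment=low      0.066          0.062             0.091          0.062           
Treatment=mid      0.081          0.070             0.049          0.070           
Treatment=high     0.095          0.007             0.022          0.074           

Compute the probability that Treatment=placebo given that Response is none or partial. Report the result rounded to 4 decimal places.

0.1962

P(Response=none) = 0.084 + 0.066 + 0.081 + 0.095 = 0.326.
P(Response=partial) = 0.009 + 0.062 + 0.070 + 0.007 = 0.148.
P(Response ∈ {none, partial}) = 0.326 + 0.148 = 0.474; P(Treatment=placebo, Response ∈ {none, partial}) = 0.084 + 0.009 = 0.093.
P(Treatment=placebo | Response ∈ {none, partial}) = 0.093/0.474 = 0.1962.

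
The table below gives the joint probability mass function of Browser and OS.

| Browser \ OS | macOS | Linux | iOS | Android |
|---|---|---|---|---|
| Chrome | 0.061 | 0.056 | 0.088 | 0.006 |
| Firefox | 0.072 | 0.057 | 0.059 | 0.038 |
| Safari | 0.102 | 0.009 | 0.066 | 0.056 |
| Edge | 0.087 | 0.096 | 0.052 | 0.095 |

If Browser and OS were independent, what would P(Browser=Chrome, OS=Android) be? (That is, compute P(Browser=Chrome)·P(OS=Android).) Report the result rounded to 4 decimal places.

P(Browser=Chrome) = 0.061 + 0.056 + 0.088 + 0.006 = 0.211.
P(OS=Android) = 0.006 + 0.038 + 0.056 + 0.095 = 0.195.
Product: 0.211 × 0.195 = 0.0411.

0.0411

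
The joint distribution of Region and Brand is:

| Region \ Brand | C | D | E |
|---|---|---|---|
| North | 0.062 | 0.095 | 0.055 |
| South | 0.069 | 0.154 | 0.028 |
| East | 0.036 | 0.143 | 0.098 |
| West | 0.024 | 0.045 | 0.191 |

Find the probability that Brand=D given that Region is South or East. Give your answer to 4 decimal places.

P(Region=South) = 0.069 + 0.154 + 0.028 = 0.251.
P(Region=East) = 0.036 + 0.143 + 0.098 = 0.277.
P(Region ∈ {South, East}) = 0.251 + 0.277 = 0.528; P(Brand=D, Region ∈ {South, East}) = 0.154 + 0.143 = 0.297.
P(Brand=D | Region ∈ {South, East}) = 0.297/0.528 = 0.5625.

0.5625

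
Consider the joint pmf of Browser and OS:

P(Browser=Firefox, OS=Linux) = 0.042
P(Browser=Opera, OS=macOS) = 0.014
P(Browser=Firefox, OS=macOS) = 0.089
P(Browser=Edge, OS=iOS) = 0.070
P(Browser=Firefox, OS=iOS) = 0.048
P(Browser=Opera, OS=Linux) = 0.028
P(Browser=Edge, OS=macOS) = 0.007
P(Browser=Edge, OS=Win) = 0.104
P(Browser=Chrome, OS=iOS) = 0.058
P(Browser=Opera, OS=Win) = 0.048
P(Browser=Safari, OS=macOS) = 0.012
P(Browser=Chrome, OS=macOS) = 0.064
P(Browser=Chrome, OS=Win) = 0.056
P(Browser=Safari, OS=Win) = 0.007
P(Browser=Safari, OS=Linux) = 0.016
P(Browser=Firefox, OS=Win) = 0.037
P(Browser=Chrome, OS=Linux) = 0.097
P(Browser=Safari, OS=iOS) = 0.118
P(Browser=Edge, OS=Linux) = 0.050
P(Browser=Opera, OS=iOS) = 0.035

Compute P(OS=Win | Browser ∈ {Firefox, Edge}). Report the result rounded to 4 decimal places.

0.3154

P(Browser=Firefox) = 0.037 + 0.089 + 0.042 + 0.048 = 0.216.
P(Browser=Edge) = 0.104 + 0.007 + 0.050 + 0.070 = 0.231.
P(Browser ∈ {Firefox, Edge}) = 0.216 + 0.231 = 0.447; P(OS=Win, Browser ∈ {Firefox, Edge}) = 0.037 + 0.104 = 0.141.
P(OS=Win | Browser ∈ {Firefox, Edge}) = 0.141/0.447 = 0.3154.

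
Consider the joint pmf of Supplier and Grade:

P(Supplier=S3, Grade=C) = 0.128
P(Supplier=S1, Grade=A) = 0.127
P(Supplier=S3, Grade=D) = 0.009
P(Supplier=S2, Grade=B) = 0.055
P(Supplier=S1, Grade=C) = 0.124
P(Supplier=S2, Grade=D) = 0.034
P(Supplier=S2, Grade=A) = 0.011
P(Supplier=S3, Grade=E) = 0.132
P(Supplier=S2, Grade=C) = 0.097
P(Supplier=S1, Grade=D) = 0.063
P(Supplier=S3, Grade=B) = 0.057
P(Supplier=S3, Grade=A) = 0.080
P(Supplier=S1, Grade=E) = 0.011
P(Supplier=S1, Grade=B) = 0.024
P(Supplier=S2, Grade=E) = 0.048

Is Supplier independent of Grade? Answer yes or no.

P(Supplier=S1) = 0.349 and P(Grade=E) = 0.191, so their product is 0.06666, but P(Supplier=S1, Grade=E) = 0.011. Since these differ, Supplier and Grade are not independent.

no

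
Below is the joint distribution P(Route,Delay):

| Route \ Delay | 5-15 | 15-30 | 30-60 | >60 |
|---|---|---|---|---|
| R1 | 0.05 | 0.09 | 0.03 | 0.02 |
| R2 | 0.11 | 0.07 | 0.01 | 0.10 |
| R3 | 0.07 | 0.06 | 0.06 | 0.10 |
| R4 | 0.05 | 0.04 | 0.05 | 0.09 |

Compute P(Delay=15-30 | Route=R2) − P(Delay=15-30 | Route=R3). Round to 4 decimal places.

P(Route=R2) = 0.11 + 0.07 + 0.01 + 0.10 = 0.29; P(Delay=15-30 | Route=R2) = 0.07/0.29 = 0.24138.
P(Route=R3) = 0.07 + 0.06 + 0.06 + 0.10 = 0.29; P(Delay=15-30 | Route=R3) = 0.06/0.29 = 0.20690.
Difference = 0.0345.

0.0345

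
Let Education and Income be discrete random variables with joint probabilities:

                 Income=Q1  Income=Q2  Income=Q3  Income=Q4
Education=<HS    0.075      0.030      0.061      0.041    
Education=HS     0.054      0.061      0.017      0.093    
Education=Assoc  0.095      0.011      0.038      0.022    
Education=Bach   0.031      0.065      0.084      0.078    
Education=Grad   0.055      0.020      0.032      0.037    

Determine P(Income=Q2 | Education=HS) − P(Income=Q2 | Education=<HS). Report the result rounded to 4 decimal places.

P(Education=HS) = 0.054 + 0.061 + 0.017 + 0.093 = 0.225; P(Income=Q2 | Education=HS) = 0.061/0.225 = 0.27111.
P(Education=<HS) = 0.075 + 0.030 + 0.061 + 0.041 = 0.207; P(Income=Q2 | Education=<HS) = 0.030/0.207 = 0.14493.
Difference = 0.1262.

0.1262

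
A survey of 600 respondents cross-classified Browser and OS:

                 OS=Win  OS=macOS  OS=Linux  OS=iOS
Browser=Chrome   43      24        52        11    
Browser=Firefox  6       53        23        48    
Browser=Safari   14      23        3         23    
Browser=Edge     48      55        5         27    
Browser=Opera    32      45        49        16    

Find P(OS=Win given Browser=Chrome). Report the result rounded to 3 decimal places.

Total with Browser=Chrome: 43 + 24 + 52 + 11 = 130.
P(OS=Win | Browser=Chrome) = 43/130 = 0.331.

0.331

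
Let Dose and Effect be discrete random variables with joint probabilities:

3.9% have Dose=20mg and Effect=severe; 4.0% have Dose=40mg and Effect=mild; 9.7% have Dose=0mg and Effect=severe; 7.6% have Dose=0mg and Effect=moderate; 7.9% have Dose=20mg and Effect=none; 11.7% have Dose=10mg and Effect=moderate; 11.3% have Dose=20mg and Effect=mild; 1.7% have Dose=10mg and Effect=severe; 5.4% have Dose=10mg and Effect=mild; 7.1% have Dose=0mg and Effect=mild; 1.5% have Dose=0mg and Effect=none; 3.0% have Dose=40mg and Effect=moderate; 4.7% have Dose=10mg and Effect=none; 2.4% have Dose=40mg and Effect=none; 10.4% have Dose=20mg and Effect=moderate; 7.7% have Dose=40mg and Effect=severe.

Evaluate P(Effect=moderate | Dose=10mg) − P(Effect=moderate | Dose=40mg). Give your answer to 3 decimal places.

P(Dose=10mg) = 0.047 + 0.054 + 0.117 + 0.017 = 0.235; P(Effect=moderate | Dose=10mg) = 0.117/0.235 = 0.4979.
P(Dose=40mg) = 0.024 + 0.040 + 0.030 + 0.077 = 0.171; P(Effect=moderate | Dose=40mg) = 0.030/0.171 = 0.1754.
Difference = 0.322.

0.322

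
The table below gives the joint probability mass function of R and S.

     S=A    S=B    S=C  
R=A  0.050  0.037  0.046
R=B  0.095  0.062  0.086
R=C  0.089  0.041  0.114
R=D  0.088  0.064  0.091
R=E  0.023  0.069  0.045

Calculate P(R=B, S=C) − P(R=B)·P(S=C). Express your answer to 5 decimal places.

P(R=B) = 0.095 + 0.062 + 0.086 = 0.243.
P(S=C) = 0.046 + 0.086 + 0.114 + 0.091 + 0.045 = 0.382.
P(R=B, S=C) − P(R=B)P(S=C) = 0.086 − 0.243×0.382 = -0.00683.

-0.00683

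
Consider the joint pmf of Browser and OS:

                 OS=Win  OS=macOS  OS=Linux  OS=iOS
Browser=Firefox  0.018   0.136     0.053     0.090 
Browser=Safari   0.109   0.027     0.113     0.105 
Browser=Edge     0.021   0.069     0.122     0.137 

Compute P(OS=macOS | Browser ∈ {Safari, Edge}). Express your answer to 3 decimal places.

P(Browser=Safari) = 0.109 + 0.027 + 0.113 + 0.105 = 0.354.
P(Browser=Edge) = 0.021 + 0.069 + 0.122 + 0.137 = 0.349.
P(Browser ∈ {Safari, Edge}) = 0.354 + 0.349 = 0.703; P(OS=macOS, Browser ∈ {Safari, Edge}) = 0.027 + 0.069 = 0.096.
P(OS=macOS | Browser ∈ {Safari, Edge}) = 0.096/0.703 = 0.137.

0.137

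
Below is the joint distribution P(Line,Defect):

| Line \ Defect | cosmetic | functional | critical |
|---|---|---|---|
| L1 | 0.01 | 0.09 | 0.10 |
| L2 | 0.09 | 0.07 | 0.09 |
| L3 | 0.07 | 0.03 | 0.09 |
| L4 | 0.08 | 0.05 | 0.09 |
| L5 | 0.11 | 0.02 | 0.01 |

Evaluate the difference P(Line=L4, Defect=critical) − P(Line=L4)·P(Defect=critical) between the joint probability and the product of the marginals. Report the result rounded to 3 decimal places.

P(Line=L4) = 0.08 + 0.05 + 0.09 = 0.22.
P(Defect=critical) = 0.10 + 0.09 + 0.09 + 0.09 + 0.01 = 0.38.
P(Line=L4, Defect=critical) − P(Line=L4)P(Defect=critical) = 0.09 − 0.22×0.38 = 0.006.

0.006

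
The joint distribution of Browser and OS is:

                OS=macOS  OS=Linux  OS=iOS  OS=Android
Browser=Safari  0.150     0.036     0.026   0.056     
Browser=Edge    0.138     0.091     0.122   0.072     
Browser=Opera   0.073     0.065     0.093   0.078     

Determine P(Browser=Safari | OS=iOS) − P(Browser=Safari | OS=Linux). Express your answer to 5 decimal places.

-0.07962

P(OS=iOS) = 0.026 + 0.122 + 0.093 = 0.241; P(Browser=Safari | OS=iOS) = 0.026/0.241 = 0.107884.
P(OS=Linux) = 0.036 + 0.091 + 0.065 = 0.192; P(Browser=Safari | OS=Linux) = 0.036/0.192 = 0.187500.
Difference = -0.07962.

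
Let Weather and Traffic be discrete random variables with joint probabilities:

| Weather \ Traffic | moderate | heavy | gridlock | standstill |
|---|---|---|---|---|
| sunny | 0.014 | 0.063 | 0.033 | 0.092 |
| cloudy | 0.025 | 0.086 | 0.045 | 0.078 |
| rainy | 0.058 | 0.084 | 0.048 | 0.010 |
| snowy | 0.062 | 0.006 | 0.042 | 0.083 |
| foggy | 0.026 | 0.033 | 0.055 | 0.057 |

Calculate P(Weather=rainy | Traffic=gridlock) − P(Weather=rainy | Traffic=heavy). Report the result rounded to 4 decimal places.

-0.0936

P(Traffic=gridlock) = 0.033 + 0.045 + 0.048 + 0.042 + 0.055 = 0.223; P(Weather=rainy | Traffic=gridlock) = 0.048/0.223 = 0.21525.
P(Traffic=heavy) = 0.063 + 0.086 + 0.084 + 0.006 + 0.033 = 0.272; P(Weather=rainy | Traffic=heavy) = 0.084/0.272 = 0.30882.
Difference = -0.0936.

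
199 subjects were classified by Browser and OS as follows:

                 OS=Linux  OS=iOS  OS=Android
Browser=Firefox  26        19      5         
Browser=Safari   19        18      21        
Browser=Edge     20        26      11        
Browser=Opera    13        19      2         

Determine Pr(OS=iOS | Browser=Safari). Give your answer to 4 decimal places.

Total with Browser=Safari: 19 + 18 + 21 = 58.
P(OS=iOS | Browser=Safari) = 18/58 = 0.3103.

0.3103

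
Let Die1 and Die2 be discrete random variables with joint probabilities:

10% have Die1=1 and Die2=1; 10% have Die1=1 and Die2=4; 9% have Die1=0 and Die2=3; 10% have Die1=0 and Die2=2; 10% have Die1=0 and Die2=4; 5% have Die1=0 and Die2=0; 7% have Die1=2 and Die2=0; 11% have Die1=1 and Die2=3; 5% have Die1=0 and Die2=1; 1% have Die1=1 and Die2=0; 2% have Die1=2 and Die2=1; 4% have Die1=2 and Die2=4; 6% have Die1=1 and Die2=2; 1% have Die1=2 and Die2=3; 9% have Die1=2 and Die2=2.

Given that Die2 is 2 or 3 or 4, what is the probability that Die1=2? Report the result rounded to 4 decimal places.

0.2000

P(Die2=2) = 0.10 + 0.06 + 0.09 = 0.25.
P(Die2=3) = 0.09 + 0.11 + 0.01 = 0.21.
P(Die2=4) = 0.10 + 0.10 + 0.04 = 0.24.
P(Die2 ∈ {2, 3, 4}) = 0.25 + 0.21 + 0.24 = 0.70; P(Die1=2, Die2 ∈ {2, 3, 4}) = 0.09 + 0.01 + 0.04 = 0.14.
P(Die1=2 | Die2 ∈ {2, 3, 4}) = 0.14/0.70 = 0.2000.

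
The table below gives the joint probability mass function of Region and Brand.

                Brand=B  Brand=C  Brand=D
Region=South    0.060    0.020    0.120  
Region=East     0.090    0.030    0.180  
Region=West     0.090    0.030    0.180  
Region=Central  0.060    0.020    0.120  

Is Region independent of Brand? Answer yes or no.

yes

Every cell satisfies P(Region,Brand) = P(Region)·P(Brand). For instance P(Region=South) = 0.200, P(Brand=C) = 0.100, and 0.200×0.100 = 0.020 matches the joint entry. So Region and Brand are independent.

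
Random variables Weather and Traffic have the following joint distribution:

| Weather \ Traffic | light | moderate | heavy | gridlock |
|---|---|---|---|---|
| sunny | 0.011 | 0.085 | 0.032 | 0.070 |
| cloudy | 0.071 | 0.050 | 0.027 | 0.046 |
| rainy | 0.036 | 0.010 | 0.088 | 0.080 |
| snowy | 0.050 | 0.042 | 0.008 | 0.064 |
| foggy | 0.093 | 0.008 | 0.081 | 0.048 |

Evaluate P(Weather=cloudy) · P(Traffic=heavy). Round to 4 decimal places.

P(Weather=cloudy) = 0.071 + 0.050 + 0.027 + 0.046 = 0.194.
P(Traffic=heavy) = 0.032 + 0.027 + 0.088 + 0.008 + 0.081 = 0.236.
Product: 0.194 × 0.236 = 0.0458.

0.0458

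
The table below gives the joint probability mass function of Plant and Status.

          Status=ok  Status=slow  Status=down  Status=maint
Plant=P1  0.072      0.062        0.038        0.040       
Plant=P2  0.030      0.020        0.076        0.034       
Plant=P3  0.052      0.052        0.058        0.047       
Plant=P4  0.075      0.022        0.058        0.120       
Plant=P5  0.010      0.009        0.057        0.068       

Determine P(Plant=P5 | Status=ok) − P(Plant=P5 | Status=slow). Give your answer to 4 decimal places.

-0.0127

P(Status=ok) = 0.072 + 0.030 + 0.052 + 0.075 + 0.010 = 0.239; P(Plant=P5 | Status=ok) = 0.010/0.239 = 0.04184.
P(Status=slow) = 0.062 + 0.020 + 0.052 + 0.022 + 0.009 = 0.165; P(Plant=P5 | Status=slow) = 0.009/0.165 = 0.05455.
Difference = -0.0127.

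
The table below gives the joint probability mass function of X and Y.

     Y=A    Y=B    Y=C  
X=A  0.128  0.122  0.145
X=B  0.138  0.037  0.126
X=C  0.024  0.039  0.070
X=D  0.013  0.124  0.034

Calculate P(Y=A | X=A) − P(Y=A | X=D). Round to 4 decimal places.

0.2480

P(X=A) = 0.128 + 0.122 + 0.145 = 0.395; P(Y=A | X=A) = 0.128/0.395 = 0.32405.
P(X=D) = 0.013 + 0.124 + 0.034 = 0.171; P(Y=A | X=D) = 0.013/0.171 = 0.07602.
Difference = 0.2480.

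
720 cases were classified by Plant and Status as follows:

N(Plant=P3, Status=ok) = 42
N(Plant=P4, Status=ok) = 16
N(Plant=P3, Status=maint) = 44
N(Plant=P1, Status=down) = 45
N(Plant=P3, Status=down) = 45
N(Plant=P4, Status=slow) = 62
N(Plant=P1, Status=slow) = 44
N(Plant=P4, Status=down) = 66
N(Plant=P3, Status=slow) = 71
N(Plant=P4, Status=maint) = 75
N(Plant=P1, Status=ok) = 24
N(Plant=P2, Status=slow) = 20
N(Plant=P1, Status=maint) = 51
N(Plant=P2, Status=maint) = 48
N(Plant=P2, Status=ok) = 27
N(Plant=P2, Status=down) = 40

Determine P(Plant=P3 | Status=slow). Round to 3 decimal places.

Total with Status=slow: 44 + 20 + 71 + 62 = 197.
P(Plant=P3 | Status=slow) = 71/197 = 0.360.

0.360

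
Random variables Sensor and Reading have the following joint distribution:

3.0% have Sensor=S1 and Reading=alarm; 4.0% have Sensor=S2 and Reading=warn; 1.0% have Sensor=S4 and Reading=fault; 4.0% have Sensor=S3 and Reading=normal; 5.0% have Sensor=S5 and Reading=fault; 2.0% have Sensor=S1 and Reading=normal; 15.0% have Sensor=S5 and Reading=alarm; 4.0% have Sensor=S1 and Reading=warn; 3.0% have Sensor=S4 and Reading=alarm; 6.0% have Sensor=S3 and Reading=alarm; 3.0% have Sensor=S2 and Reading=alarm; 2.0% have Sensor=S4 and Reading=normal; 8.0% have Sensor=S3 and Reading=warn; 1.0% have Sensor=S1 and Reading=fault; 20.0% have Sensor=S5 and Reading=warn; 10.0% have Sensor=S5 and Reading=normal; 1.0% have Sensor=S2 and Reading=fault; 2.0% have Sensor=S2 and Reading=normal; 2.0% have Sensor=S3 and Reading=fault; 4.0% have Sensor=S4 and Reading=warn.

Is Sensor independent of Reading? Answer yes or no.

Every cell satisfies P(Sensor,Reading) = P(Sensor)·P(Reading). For instance P(Sensor=S1) = 0.100, P(Reading=fault) = 0.100, and 0.100×0.100 = 0.010 matches the joint entry. So Sensor and Reading are independent.

yes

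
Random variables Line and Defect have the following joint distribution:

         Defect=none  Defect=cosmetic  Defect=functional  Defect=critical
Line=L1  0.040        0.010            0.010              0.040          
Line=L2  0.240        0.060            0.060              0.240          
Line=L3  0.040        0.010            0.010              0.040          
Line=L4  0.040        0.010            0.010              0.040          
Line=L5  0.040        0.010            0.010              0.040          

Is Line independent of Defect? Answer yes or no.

yes

Every cell satisfies P(Line,Defect) = P(Line)·P(Defect). For instance P(Line=L1) = 0.100, P(Defect=none) = 0.400, and 0.100×0.400 = 0.040 matches the joint entry. So Line and Defect are independent.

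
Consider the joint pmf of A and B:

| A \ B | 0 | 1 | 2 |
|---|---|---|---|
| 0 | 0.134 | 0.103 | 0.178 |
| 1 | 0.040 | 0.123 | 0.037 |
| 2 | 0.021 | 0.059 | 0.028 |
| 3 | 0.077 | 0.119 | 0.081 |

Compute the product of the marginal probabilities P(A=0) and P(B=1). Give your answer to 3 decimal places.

0.168

P(A=0) = 0.134 + 0.103 + 0.178 = 0.415.
P(B=1) = 0.103 + 0.123 + 0.059 + 0.119 = 0.404.
Product: 0.415 × 0.404 = 0.168.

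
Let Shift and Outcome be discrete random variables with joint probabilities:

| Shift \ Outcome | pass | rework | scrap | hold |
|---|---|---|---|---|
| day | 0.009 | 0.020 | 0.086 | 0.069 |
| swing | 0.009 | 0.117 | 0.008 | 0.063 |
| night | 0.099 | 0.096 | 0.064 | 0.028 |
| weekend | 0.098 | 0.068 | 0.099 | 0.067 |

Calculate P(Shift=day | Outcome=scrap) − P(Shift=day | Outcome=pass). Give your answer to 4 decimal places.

0.2928

P(Outcome=scrap) = 0.086 + 0.008 + 0.064 + 0.099 = 0.257; P(Shift=day | Outcome=scrap) = 0.086/0.257 = 0.33463.
P(Outcome=pass) = 0.009 + 0.009 + 0.099 + 0.098 = 0.215; P(Shift=day | Outcome=pass) = 0.009/0.215 = 0.04186.
Difference = 0.2928.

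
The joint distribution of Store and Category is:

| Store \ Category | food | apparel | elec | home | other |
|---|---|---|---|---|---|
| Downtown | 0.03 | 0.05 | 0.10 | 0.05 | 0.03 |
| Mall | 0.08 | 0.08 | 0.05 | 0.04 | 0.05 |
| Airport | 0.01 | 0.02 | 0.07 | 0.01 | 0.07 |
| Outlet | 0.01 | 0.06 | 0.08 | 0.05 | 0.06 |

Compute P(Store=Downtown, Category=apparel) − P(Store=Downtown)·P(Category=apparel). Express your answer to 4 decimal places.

P(Store=Downtown) = 0.03 + 0.05 + 0.10 + 0.05 + 0.03 = 0.26.
P(Category=apparel) = 0.05 + 0.08 + 0.02 + 0.06 = 0.21.
P(Store=Downtown, Category=apparel) − P(Store=Downtown)P(Category=apparel) = 0.05 − 0.26×0.21 = -0.0046.

-0.0046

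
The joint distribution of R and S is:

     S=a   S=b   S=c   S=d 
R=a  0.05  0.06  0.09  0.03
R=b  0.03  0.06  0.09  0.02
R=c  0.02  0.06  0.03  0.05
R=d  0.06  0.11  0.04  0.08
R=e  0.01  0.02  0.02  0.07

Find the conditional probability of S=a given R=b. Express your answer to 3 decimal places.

0.150

P(R=b) = 0.03 + 0.06 + 0.09 + 0.02 = 0.20.
P(S=a | R=b) = 0.03/0.20 = 0.150.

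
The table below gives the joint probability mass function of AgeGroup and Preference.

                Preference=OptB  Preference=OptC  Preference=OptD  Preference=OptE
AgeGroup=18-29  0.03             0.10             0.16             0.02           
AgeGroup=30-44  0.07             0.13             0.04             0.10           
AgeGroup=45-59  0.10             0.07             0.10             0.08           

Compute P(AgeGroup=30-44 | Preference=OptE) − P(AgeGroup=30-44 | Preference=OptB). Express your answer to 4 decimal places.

0.1500

P(Preference=OptE) = 0.02 + 0.10 + 0.08 = 0.20; P(AgeGroup=30-44 | Preference=OptE) = 0.10/0.20 = 0.50000.
P(Preference=OptB) = 0.03 + 0.07 + 0.10 = 0.20; P(AgeGroup=30-44 | Preference=OptB) = 0.07/0.20 = 0.35000.
Difference = 0.1500.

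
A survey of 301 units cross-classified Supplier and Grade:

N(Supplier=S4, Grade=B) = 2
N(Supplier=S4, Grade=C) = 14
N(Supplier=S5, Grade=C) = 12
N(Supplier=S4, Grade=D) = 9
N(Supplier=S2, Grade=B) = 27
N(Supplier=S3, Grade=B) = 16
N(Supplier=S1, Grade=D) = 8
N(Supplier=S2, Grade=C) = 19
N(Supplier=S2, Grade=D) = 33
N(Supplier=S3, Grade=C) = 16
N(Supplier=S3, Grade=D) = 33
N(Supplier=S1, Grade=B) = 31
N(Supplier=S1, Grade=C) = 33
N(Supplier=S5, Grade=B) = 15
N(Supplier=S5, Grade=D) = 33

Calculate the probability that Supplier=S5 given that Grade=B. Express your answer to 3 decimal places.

0.165

Total with Grade=B: 31 + 27 + 16 + 2 + 15 = 91.
P(Supplier=S5 | Grade=B) = 15/91 = 0.165.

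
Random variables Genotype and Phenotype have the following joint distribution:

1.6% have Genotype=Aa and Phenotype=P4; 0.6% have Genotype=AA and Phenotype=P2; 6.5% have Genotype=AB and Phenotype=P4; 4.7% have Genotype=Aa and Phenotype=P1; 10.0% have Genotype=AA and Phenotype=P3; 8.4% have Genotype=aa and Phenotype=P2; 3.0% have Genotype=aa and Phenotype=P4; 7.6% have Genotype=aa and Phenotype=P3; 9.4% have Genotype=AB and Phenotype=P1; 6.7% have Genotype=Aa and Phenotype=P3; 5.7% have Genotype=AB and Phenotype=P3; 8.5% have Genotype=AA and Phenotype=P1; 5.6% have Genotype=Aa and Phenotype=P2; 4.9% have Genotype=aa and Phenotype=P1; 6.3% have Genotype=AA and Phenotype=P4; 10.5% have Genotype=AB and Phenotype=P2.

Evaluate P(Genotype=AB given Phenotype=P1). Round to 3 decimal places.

P(Phenotype=P1) = 0.085 + 0.047 + 0.049 + 0.094 = 0.275.
P(Genotype=AB | Phenotype=P1) = 0.094/0.275 = 0.342.

0.342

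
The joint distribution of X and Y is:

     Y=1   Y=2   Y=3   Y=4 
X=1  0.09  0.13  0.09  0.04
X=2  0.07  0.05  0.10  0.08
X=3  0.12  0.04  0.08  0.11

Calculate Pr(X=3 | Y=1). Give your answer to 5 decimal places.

0.42857

P(Y=1) = 0.09 + 0.07 + 0.12 = 0.28.
P(X=3 | Y=1) = 0.12/0.28 = 0.42857.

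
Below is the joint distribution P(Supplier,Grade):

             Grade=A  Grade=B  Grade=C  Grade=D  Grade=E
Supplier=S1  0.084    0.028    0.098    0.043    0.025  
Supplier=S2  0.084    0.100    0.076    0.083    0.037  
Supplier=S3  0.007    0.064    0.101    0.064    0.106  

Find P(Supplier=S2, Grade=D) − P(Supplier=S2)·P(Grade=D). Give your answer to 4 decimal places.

0.0108

P(Supplier=S2) = 0.084 + 0.100 + 0.076 + 0.083 + 0.037 = 0.380.
P(Grade=D) = 0.043 + 0.083 + 0.064 = 0.190.
P(Supplier=S2, Grade=D) − P(Supplier=S2)P(Grade=D) = 0.083 − 0.380×0.190 = 0.0108.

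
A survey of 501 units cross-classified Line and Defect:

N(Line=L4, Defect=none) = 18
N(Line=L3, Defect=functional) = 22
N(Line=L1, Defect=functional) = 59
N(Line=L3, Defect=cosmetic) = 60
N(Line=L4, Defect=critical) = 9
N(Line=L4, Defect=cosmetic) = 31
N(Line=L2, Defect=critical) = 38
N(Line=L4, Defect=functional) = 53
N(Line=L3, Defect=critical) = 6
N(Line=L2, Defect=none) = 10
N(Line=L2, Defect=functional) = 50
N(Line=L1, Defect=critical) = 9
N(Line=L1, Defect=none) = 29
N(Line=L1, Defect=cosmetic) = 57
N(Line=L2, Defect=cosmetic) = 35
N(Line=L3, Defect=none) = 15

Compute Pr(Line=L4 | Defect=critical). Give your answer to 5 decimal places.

0.14516

Total with Defect=critical: 9 + 38 + 6 + 9 = 62.
P(Line=L4 | Defect=critical) = 9/62 = 0.14516.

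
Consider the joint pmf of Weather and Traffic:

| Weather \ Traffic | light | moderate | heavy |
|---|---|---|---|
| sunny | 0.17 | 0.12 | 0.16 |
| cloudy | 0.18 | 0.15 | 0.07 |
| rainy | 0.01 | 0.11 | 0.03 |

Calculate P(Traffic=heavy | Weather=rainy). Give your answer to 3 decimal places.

P(Weather=rainy) = 0.01 + 0.11 + 0.03 = 0.15.
P(Traffic=heavy | Weather=rainy) = 0.03/0.15 = 0.200.

0.200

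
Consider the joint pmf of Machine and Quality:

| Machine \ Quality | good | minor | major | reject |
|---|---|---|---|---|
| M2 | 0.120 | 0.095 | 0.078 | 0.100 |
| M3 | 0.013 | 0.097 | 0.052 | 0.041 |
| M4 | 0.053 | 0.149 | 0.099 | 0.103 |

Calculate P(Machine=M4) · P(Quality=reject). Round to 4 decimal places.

0.0986

P(Machine=M4) = 0.053 + 0.149 + 0.099 + 0.103 = 0.404.
P(Quality=reject) = 0.100 + 0.041 + 0.103 = 0.244.
Product: 0.404 × 0.244 = 0.0986.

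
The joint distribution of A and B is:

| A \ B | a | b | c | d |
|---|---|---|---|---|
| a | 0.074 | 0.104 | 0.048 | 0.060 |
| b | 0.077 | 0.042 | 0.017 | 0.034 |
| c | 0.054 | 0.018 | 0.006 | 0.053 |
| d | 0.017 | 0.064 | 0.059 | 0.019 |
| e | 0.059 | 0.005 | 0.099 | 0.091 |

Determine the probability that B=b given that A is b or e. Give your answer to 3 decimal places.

0.111

P(A=b) = 0.077 + 0.042 + 0.017 + 0.034 = 0.170.
P(A=e) = 0.059 + 0.005 + 0.099 + 0.091 = 0.254.
P(A ∈ {b, e}) = 0.170 + 0.254 = 0.424; P(B=b, A ∈ {b, e}) = 0.042 + 0.005 = 0.047.
P(B=b | A ∈ {b, e}) = 0.047/0.424 = 0.111.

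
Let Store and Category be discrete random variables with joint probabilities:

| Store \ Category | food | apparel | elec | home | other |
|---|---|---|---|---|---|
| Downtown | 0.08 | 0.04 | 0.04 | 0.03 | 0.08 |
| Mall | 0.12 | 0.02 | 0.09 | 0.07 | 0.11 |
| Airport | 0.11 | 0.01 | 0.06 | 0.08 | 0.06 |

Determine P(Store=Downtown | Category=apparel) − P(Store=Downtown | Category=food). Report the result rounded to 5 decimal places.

0.31336

P(Category=apparel) = 0.04 + 0.02 + 0.01 = 0.07; P(Store=Downtown | Category=apparel) = 0.04/0.07 = 0.571429.
P(Category=food) = 0.08 + 0.12 + 0.11 = 0.31; P(Store=Downtown | Category=food) = 0.08/0.31 = 0.258065.
Difference = 0.31336.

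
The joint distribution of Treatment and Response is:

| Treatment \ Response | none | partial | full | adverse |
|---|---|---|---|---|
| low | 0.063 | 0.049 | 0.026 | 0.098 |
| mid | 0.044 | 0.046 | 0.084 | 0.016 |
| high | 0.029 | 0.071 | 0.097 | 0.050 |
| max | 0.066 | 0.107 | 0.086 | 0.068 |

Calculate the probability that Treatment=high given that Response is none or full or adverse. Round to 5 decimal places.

0.24209

P(Response=none) = 0.063 + 0.044 + 0.029 + 0.066 = 0.202.
P(Response=full) = 0.026 + 0.084 + 0.097 + 0.086 = 0.293.
P(Response=adverse) = 0.098 + 0.016 + 0.050 + 0.068 = 0.232.
P(Response ∈ {none, full, adverse}) = 0.202 + 0.293 + 0.232 = 0.727; P(Treatment=high, Response ∈ {none, full, adverse}) = 0.029 + 0.097 + 0.050 = 0.176.
P(Treatment=high | Response ∈ {none, full, adverse}) = 0.176/0.727 = 0.24209.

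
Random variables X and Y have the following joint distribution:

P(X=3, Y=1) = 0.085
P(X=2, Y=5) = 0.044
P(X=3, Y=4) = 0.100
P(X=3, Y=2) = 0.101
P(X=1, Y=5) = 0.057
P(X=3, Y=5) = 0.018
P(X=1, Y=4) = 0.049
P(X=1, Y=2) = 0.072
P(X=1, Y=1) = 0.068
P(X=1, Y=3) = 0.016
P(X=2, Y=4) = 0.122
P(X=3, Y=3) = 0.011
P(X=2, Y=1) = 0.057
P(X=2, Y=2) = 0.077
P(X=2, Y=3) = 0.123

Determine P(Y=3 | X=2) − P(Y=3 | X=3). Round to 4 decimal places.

P(X=2) = 0.057 + 0.077 + 0.123 + 0.122 + 0.044 = 0.423; P(Y=3 | X=2) = 0.123/0.423 = 0.29078.
P(X=3) = 0.085 + 0.101 + 0.011 + 0.100 + 0.018 = 0.315; P(Y=3 | X=3) = 0.011/0.315 = 0.03492.
Difference = 0.2559.

0.2559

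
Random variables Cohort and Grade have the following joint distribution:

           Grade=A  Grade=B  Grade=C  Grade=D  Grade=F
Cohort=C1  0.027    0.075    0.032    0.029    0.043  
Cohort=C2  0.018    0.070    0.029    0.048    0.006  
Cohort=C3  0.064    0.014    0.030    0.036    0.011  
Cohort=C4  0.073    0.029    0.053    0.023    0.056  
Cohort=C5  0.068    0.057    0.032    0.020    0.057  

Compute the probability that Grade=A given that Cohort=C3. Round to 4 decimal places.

0.4129

P(Cohort=C3) = 0.064 + 0.014 + 0.030 + 0.036 + 0.011 = 0.155.
P(Grade=A | Cohort=C3) = 0.064/0.155 = 0.4129.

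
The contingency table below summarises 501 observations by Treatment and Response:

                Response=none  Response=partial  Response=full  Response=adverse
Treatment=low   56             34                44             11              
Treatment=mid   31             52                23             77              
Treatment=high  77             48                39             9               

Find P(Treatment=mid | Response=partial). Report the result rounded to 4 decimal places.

Total with Response=partial: 34 + 52 + 48 = 134.
P(Treatment=mid | Response=partial) = 52/134 = 0.3881.

0.3881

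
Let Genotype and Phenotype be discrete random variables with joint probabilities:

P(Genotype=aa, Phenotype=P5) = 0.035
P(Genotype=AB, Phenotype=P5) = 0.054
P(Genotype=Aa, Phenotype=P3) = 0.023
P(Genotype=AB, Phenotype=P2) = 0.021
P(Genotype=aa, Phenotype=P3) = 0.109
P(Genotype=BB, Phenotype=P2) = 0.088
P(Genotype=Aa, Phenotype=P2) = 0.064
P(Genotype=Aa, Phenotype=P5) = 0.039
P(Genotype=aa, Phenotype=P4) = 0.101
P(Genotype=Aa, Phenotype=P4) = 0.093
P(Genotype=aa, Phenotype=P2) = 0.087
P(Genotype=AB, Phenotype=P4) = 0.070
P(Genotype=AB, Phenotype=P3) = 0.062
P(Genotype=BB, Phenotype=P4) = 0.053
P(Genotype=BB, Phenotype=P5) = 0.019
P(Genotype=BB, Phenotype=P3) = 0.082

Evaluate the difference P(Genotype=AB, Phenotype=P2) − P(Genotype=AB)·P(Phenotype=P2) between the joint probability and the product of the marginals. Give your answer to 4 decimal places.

P(Genotype=AB) = 0.021 + 0.062 + 0.070 + 0.054 = 0.207.
P(Phenotype=P2) = 0.064 + 0.087 + 0.021 + 0.088 = 0.260.
P(Genotype=AB, Phenotype=P2) − P(Genotype=AB)P(Phenotype=P2) = 0.021 − 0.207×0.260 = -0.0328.

-0.0328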